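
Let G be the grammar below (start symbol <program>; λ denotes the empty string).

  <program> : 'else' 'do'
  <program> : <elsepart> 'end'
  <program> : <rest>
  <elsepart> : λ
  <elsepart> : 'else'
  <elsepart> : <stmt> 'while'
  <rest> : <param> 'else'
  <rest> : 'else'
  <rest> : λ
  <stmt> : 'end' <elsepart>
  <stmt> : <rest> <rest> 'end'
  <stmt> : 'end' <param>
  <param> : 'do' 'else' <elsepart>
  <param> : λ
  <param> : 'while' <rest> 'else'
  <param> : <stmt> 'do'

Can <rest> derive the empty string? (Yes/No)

<rest> has an λ-production, so <rest> ⇒ λ.

Yes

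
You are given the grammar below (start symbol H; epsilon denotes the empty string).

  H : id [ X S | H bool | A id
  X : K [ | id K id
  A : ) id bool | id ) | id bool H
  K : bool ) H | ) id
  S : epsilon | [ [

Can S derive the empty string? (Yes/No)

Yes

S has an epsilon-production, so S ⇒ epsilon.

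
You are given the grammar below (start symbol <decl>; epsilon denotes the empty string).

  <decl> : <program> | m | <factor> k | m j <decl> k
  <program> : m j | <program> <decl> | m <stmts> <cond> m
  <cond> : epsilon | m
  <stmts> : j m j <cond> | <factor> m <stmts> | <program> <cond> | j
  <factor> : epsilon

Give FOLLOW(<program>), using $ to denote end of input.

{ $, k, m }

In <decl> : <program>: <program> is at the end, add FOLLOW(<decl>) = { $, k, m }.
In <program> : <program> <decl>: add FIRST(<decl>) = { k, m }.
In <stmts> : <program> <cond>: add FIRST(<cond>)\{epsilon} = { m }.
  Since <cond> is nullable, also add FOLLOW(<stmts>) = { m }.
Union: FOLLOW(<program>) = { $, k, m }.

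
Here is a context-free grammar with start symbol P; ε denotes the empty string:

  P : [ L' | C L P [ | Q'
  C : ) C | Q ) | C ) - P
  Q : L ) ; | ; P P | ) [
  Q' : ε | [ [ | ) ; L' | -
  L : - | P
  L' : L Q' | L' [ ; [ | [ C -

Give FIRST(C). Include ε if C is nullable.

{ ), -, ;, [ }

C : ) C contributes {)}.
From C : Q ): add FIRST(Q) = { ), -, ;, [ }.
From C : C ) - P: add FIRST(C) = { ), -, ;, [ }.
Union: FIRST(C) = { ), -, ;, [ }.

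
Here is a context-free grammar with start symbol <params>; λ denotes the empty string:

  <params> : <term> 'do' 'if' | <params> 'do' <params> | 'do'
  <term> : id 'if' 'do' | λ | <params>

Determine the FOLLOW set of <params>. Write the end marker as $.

<params> is the start symbol, so $ ∈ FOLLOW(<params>).
In <params> : <params> 'do' <params>: add FIRST('do' <params>) = { 'do' }.
In <params> : <params> 'do' <params>: <params> is at the end, add FOLLOW(<params>) = { $, 'do' }.
In <term> : <params>: <params> is at the end, add FOLLOW(<term>) = { 'do' }.
Union: FOLLOW(<params>) = { $, 'do' }.

{ $, 'do' }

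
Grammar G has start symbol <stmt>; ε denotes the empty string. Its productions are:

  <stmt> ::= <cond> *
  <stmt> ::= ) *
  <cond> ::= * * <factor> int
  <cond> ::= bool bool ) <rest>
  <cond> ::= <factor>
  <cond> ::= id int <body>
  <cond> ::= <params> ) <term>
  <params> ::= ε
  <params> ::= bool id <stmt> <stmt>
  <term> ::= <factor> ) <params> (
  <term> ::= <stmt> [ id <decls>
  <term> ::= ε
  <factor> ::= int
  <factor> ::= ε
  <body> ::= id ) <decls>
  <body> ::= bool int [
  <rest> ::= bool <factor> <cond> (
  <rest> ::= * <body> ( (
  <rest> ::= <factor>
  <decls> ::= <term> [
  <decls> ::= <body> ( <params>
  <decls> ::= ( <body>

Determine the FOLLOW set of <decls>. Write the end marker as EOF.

In <term> ::= <stmt> [ id <decls>: <decls> is at the end, add FOLLOW(<term>) = { (, *, [ }.
In <body> ::= id ) <decls>: <decls> is at the end, add FOLLOW(<body>) = { (, *, [ }.
Union: FOLLOW(<decls>) = { (, *, [ }.

{ (, *, [ }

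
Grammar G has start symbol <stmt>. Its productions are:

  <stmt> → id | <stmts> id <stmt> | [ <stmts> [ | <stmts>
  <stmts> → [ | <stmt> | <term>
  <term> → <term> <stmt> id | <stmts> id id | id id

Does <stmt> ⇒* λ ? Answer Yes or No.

No

No nonterminal in this grammar is nullable.
No production of <stmt> has an RHS whose symbols are all nullable, so <stmt> is not nullable.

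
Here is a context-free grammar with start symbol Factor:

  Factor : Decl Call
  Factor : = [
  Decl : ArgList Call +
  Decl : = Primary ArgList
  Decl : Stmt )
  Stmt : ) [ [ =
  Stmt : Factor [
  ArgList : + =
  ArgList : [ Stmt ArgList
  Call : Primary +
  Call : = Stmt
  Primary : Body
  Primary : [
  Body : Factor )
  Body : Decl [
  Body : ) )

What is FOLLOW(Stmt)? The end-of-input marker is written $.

{ $, ), +, [ }

In Decl : Stmt ): add FIRST()) = { ) }.
In ArgList : [ Stmt ArgList: add FIRST(ArgList) = { +, [ }.
In Call : = Stmt: Stmt is at the end, add FOLLOW(Call) = { $, ), +, [ }.
Union: FOLLOW(Stmt) = { $, ), +, [ }.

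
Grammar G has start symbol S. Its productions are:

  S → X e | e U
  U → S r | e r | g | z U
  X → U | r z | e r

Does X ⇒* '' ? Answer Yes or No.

No nonterminal in this grammar is nullable.
No production of X has an RHS whose symbols are all nullable, so X is not nullable.

No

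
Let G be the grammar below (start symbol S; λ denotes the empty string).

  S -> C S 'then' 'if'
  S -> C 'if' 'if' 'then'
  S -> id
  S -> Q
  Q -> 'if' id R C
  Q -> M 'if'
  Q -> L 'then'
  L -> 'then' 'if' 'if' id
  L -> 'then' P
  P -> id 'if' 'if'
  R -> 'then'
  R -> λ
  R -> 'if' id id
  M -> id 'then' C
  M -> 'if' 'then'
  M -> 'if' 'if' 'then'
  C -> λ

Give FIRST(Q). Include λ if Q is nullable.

Q -> 'if' id R C contributes {'if'}.
From Q -> M 'if': add FIRST(M) = { 'if', id }.
From Q -> L 'then': add FIRST(L) = { 'then' }.
Union: FIRST(Q) = { 'if', 'then', id }.

{ 'if', 'then', id }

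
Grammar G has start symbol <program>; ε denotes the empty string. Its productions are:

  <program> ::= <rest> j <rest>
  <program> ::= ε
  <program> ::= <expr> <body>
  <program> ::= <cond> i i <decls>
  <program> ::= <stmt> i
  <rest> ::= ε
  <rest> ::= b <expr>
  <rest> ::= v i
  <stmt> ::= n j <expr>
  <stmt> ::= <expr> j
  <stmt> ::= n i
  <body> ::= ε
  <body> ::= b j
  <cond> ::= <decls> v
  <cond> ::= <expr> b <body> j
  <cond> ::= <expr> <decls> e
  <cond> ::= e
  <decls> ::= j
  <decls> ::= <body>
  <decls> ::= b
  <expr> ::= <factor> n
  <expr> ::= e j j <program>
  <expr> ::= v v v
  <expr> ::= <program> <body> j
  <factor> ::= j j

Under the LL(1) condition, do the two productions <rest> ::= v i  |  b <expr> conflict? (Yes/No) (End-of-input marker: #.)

FIRST(v i) = { v } and FIRST(b <expr>) = { b }.
The FIRST sets are disjoint and neither alternative is nullable — no conflict.

No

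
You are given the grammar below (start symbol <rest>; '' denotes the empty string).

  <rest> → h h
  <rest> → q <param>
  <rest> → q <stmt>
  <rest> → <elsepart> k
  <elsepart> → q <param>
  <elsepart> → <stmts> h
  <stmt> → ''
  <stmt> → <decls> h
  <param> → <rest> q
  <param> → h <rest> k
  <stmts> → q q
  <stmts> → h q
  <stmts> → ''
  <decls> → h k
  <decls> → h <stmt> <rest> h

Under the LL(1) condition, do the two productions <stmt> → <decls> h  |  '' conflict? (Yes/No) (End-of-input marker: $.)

Yes

FIRST(<decls> h) = { h } and FIRST('') = { '' }.
The second alternative is nullable and FOLLOW(<stmt>) = { $, h, k, q } shares h with FIRST of the first — conflict.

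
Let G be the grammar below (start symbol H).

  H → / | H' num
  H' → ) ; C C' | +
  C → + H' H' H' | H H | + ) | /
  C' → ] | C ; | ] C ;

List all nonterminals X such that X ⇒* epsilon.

No nonterminal has an empty production or an RHS whose symbols are all nullable.

{ } (none)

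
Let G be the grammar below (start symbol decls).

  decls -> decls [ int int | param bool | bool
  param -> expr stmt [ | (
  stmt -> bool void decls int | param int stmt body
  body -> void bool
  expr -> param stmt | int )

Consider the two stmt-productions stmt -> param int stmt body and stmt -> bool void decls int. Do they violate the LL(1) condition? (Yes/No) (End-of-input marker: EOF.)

FIRST(param int stmt body) = { (, int } and FIRST(bool void decls int) = { bool }.
The FIRST sets are disjoint and neither alternative is nullable — no conflict.

No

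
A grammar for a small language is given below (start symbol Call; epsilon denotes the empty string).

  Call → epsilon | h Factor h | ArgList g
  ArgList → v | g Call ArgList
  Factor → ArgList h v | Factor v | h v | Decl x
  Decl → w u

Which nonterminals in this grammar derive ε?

{ Call }

Directly nullable (have an epsilon-production): Call.
No other nonterminal has a production whose RHS symbols are all nullable.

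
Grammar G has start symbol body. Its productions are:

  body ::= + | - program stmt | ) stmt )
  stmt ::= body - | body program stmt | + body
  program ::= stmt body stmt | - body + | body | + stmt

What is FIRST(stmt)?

From stmt ::= body -: add FIRST(body) = { ), +, - }.
From stmt ::= body program stmt: add FIRST(body) = { ), +, - }.
stmt ::= + body contributes {+}.
Union: FIRST(stmt) = { ), +, - }.

{ ), +, - }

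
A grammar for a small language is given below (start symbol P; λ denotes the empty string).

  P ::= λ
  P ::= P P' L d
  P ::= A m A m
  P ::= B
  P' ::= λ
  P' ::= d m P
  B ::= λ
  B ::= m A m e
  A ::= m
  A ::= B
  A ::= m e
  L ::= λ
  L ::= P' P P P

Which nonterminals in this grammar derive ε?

Directly nullable (have an λ-production): P, P', B, L.
A ::= B with every symbol nullable, so A is nullable.

{ A, B, L, P, P' }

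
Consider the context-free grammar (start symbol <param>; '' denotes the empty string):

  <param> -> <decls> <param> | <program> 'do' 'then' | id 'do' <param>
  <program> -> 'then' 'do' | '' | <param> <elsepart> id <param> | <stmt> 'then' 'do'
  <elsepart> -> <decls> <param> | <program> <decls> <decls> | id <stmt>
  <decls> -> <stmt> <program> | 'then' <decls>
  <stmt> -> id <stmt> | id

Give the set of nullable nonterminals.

Directly nullable (have an ''-production): <program>.
No other nonterminal has a production whose RHS symbols are all nullable.

{ <program> }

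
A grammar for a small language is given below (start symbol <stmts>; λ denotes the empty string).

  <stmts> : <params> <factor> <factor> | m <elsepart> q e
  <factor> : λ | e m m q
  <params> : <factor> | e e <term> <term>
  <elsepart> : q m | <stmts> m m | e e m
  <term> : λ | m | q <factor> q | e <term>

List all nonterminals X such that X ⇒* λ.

Directly nullable (have an λ-production): <factor>, <term>.
<params> : <factor> with every symbol nullable, so <params> is nullable.
<stmts> : <params> <factor> <factor> with every symbol nullable, so <stmts> is nullable.
No other nonterminal has a production whose RHS symbols are all nullable.

{ <factor>, <params>, <stmts>, <term> }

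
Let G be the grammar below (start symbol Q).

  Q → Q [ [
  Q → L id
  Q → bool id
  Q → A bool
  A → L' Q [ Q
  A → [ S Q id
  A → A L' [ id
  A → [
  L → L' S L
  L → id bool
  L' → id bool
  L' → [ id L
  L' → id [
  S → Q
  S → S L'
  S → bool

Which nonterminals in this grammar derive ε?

No nonterminal has an empty production or an RHS whose symbols are all nullable.

{ } (none)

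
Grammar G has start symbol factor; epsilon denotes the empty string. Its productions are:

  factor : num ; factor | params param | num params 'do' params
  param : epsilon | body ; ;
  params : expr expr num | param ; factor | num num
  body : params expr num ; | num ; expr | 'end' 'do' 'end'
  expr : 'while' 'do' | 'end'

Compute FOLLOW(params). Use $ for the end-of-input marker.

{ $, 'do', 'end', 'while', ;, num }

In factor : params param: add FIRST(param)\{epsilon} = { 'end', 'while', ;, num }.
  Since param is nullable, also add FOLLOW(factor) = { $, 'do', 'end', 'while', ;, num }.
In factor : num params 'do' params: add FIRST('do' params) = { 'do' }.
In factor : num params 'do' params: params is at the end, add FOLLOW(factor) = { $, 'do', 'end', 'while', ;, num }.
In body : params expr num ;: add FIRST(expr num ;) = { 'end', 'while' }.
Union: FOLLOW(params) = { $, 'do', 'end', 'while', ;, num }.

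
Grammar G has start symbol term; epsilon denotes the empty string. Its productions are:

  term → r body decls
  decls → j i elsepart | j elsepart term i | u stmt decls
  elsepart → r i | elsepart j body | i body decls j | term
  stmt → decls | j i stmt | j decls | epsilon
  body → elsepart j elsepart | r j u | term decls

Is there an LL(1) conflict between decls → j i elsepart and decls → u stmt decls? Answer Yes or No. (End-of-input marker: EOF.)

FIRST(j i elsepart) = { j } and FIRST(u stmt decls) = { u }.
The FIRST sets are disjoint and neither alternative is nullable — no conflict.

No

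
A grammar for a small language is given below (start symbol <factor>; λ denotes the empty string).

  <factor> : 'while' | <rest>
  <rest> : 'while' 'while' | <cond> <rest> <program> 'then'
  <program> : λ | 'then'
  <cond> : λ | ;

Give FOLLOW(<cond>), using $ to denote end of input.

In <rest> : <cond> <rest> <program> 'then': add FIRST(<rest> <program> 'then') = { 'while', ; }.
Union: FOLLOW(<cond>) = { 'while', ; }.

{ 'while', ; }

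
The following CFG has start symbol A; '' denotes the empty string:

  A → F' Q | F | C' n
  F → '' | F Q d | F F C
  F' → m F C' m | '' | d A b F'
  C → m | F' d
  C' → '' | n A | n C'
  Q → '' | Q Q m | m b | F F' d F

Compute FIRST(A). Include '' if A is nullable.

From A → F' Q: F', Q nullable, take FIRST(F') ∪ FIRST(Q) = { d, m }; also '' since the whole RHS is nullable.
From A → F: add FIRST(F) = { d, m, '' } (including '' since F is nullable).
From A → C' n: C' nullable, take FIRST(C') ∪ {n} = { n }.
Union: FIRST(A) = { d, m, n, '' }.

{ d, m, n, '' }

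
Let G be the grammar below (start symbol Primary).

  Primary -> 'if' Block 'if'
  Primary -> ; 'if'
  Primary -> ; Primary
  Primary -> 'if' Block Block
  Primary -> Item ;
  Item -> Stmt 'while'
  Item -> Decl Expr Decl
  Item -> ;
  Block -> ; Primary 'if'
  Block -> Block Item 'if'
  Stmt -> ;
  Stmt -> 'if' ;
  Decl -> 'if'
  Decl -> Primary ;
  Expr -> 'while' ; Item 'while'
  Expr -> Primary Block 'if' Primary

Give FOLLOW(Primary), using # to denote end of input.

{ #, 'if', ; }

Primary is the start symbol, so # ∈ FOLLOW(Primary).
In Primary -> ; Primary: Primary is at the end, add FOLLOW(Primary) = { #, 'if', ; }.
In Block -> ; Primary 'if': add FIRST('if') = { 'if' }.
In Decl -> Primary ;: add FIRST(;) = { ; }.
In Expr -> Primary Block 'if' Primary: add FIRST(Block 'if' Primary) = { ; }.
In Expr -> Primary Block 'if' Primary: Primary is at the end, add FOLLOW(Expr) = { 'if', ; }.
Union: FOLLOW(Primary) = { #, 'if', ; }.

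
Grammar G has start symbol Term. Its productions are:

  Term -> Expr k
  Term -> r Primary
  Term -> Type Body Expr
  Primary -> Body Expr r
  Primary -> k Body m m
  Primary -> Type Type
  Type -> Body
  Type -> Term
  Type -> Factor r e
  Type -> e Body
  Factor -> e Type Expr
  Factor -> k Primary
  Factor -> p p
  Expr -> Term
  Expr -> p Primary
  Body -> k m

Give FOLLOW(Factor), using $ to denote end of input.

In Type -> Factor r e: add FIRST(r e) = { r }.
Union: FOLLOW(Factor) = { r }.

{ r }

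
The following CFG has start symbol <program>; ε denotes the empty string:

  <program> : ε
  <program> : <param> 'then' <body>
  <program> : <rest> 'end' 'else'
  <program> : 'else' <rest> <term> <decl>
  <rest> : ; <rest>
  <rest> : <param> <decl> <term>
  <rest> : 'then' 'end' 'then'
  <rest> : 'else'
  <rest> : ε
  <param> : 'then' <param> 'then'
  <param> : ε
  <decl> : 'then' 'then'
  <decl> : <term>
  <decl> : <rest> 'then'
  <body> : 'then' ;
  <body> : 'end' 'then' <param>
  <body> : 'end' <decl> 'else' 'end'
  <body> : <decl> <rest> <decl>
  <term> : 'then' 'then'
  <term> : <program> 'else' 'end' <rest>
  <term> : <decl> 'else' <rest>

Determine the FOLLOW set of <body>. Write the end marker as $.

In <program> : <param> 'then' <body>: <body> is at the end, add FOLLOW(<program>) = { $, 'else' }.
Union: FOLLOW(<body>) = { $, 'else' }.

{ $, 'else' }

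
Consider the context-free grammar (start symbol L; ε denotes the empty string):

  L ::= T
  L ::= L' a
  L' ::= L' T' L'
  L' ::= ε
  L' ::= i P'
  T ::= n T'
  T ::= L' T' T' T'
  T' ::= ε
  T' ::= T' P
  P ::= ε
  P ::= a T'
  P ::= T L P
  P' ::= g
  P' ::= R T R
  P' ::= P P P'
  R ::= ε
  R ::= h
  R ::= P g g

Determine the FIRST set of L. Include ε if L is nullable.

From L ::= T: add FIRST(T) = { a, i, n, ε } (including ε since T is nullable).
From L ::= L' a: L' nullable, take FIRST(L') ∪ {a} = { a, i, n }.
Union: FIRST(L) = { a, i, n, ε }.

{ a, i, n, ε }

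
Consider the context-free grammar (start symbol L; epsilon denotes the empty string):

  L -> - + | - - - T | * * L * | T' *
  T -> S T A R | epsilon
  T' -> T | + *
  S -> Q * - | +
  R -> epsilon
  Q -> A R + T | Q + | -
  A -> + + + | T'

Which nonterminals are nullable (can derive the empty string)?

{ A, R, T, T' }

Directly nullable (have an epsilon-production): T, R.
A -> T' with every symbol nullable, so A is nullable.
T' -> T with every symbol nullable, so T' is nullable.
No other nonterminal has a production whose RHS symbols are all nullable.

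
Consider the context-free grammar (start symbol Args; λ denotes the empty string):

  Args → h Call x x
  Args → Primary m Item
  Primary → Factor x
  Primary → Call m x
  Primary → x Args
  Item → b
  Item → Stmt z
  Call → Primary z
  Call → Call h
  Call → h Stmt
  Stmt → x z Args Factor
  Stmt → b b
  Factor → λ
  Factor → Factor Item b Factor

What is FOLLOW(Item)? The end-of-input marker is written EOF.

In Args → Primary m Item: Item is at the end, add FOLLOW(Args) = { EOF, b, h, m, x, z }.
In Factor → Factor Item b Factor: add FIRST(b Factor) = { b }.
Union: FOLLOW(Item) = { EOF, b, h, m, x, z }.

{ EOF, b, h, m, x, z }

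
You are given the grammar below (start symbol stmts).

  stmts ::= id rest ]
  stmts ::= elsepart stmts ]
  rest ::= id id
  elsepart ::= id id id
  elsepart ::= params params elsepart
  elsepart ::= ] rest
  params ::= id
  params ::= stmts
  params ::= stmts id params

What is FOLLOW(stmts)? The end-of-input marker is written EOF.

stmts is the start symbol, so EOF ∈ FOLLOW(stmts).
In stmts ::= elsepart stmts ]: add FIRST(]) = { ] }.
In params ::= stmts: stmts is at the end, add FOLLOW(params) = { ], id }.
In params ::= stmts id params: add FIRST(id params) = { id }.
Union: FOLLOW(stmts) = { EOF, ], id }.

{ EOF, ], id }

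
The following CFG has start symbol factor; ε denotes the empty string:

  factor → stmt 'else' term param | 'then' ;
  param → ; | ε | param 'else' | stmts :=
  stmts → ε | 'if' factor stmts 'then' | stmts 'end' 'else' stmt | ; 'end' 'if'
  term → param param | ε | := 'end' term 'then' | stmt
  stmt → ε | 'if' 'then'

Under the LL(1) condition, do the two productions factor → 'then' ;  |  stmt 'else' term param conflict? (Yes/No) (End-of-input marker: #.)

FIRST('then' ;) = { 'then' } and FIRST(stmt 'else' term param) = { 'else', 'if' }.
The FIRST sets are disjoint and neither alternative is nullable — no conflict.

No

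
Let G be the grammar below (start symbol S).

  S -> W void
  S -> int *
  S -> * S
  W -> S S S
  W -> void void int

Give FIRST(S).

{ *, int, void }

From S -> W void: add FIRST(W) = { *, int, void }.
S -> int * contributes {int}.
S -> * S contributes {*}.
Union: FIRST(S) = { *, int, void }.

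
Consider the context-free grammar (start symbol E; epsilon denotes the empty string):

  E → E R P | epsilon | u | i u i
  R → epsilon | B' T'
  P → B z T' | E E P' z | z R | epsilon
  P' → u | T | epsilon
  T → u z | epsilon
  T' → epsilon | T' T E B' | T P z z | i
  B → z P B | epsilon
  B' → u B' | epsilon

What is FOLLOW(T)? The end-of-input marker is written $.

{ $, i, u, z }

In P' → T: T is at the end, add FOLLOW(P') = { z }.
In T' → T' T E B': add FIRST(E B')\{epsilon} = { i, u, z }.
  Since E B' is nullable, also add FOLLOW(T') = { $, i, u, z }.
In T' → T P z z: add FIRST(P z z) = { i, u, z }.
Union: FOLLOW(T) = { $, i, u, z }.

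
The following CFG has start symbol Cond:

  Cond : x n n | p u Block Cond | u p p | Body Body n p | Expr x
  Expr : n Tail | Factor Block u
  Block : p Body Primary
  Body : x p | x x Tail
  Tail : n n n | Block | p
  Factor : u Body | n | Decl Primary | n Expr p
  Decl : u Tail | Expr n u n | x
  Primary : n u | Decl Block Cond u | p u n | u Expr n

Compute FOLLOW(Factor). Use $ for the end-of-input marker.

In Expr : Factor Block u: add FIRST(Block u) = { p }.
Union: FOLLOW(Factor) = { p }.

{ p }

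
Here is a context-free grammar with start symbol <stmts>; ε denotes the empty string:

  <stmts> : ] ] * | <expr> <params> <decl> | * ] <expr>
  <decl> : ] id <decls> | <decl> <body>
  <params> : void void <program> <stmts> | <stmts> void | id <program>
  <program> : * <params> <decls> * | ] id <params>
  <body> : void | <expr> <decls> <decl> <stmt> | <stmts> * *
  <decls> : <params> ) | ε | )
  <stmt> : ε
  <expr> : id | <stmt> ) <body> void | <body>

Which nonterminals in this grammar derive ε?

{ <decls>, <stmt> }

Directly nullable (have an ε-production): <decls>, <stmt>.
No other nonterminal has a production whose RHS symbols are all nullable.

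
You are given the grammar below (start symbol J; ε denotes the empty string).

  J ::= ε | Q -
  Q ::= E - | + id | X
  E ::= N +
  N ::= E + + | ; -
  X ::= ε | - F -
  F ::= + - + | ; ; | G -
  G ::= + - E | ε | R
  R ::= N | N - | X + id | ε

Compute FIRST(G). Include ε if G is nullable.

G ::= + - E contributes {+}.
G ::= ε contributes ε.
From G ::= R: add FIRST(R) = { +, -, ;, ε } (including ε since R is nullable).
Union: FIRST(G) = { +, -, ;, ε }.

{ +, -, ;, ε }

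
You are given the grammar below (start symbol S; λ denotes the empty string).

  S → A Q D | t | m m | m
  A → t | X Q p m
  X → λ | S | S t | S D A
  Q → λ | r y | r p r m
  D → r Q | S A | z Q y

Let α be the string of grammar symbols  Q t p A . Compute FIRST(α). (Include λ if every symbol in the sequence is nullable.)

Add FIRST(Q)\{λ} = { r }; Q is nullable, continue.
t is a terminal; add {t} and stop.

{ r, t }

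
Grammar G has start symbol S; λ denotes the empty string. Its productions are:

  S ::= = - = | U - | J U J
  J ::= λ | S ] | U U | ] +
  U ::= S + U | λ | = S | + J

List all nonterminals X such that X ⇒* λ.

{ J, S, U }

Directly nullable (have an λ-production): J, U.
S ::= J U J with every symbol nullable, so S is nullable.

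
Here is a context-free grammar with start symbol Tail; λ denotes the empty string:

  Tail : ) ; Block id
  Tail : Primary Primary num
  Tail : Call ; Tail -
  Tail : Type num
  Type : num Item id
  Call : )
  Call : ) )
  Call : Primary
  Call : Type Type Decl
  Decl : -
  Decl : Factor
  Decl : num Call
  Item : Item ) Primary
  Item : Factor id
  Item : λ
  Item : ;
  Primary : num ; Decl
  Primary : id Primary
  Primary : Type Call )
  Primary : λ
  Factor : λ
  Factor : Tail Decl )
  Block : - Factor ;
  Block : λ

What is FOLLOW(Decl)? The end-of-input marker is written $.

{ ), ;, id, num }

In Call : Type Type Decl: Decl is at the end, add FOLLOW(Call) = { ), ;, id, num }.
In Primary : num ; Decl: Decl is at the end, add FOLLOW(Primary) = { ), ;, id, num }.
In Factor : Tail Decl ): add FIRST()) = { ) }.
Union: FOLLOW(Decl) = { ), ;, id, num }.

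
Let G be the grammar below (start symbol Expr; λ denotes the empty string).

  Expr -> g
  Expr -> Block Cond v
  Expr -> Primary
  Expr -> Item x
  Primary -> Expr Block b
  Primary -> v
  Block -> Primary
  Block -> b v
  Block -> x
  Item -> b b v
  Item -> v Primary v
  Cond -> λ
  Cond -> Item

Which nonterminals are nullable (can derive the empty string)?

Directly nullable (have an λ-production): Cond.
No other nonterminal has a production whose RHS symbols are all nullable.

{ Cond }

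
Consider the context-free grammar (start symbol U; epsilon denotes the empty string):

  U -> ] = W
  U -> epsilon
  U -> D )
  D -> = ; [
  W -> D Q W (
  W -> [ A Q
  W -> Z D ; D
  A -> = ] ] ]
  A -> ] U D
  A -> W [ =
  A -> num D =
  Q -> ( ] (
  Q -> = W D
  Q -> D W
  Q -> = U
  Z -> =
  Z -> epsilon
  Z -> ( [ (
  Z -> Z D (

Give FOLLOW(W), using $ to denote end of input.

{ $, (, =, [ }

In U -> ] = W: W is at the end, add FOLLOW(U) = { $, (, =, [ }.
In W -> D Q W (: add FIRST(() = { ( }.
In A -> W [ =: add FIRST([ =) = { [ }.
In Q -> = W D: add FIRST(D) = { = }.
In Q -> D W: W is at the end, add FOLLOW(Q) = { $, (, =, [ }.
Union: FOLLOW(W) = { $, (, =, [ }.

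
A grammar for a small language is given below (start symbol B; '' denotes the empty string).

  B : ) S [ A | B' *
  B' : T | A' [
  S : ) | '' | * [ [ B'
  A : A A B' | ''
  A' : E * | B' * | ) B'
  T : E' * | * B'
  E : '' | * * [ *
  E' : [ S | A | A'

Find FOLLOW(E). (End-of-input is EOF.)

{ * }

In A' : E *: add FIRST(*) = { * }.
Union: FOLLOW(E) = { * }.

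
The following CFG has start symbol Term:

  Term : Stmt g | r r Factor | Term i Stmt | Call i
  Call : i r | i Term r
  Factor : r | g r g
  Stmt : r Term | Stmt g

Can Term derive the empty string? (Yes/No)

No

No nonterminal in this grammar is nullable.
No production of Term has an RHS whose symbols are all nullable, so Term is not nullable.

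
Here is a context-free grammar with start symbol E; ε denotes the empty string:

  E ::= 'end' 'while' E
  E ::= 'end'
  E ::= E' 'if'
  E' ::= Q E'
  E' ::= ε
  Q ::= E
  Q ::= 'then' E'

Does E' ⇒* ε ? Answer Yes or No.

Yes

E' has an ε-production, so E' ⇒ ε.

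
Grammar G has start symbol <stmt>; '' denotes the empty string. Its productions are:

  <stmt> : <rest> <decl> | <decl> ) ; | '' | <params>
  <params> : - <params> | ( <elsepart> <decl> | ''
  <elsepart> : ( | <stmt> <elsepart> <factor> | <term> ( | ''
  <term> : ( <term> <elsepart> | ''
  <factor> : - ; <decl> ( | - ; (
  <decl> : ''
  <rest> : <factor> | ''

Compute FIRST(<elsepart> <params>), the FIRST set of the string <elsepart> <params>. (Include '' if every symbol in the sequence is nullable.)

Add FIRST(<elsepart>)\{''} = { (, ), - }; <elsepart> is nullable, continue.
Add FIRST(<params>)\{''} = { (, - }; <params> is nullable, continue.
Every symbol is nullable, so include ''.

{ (, ), -, '' }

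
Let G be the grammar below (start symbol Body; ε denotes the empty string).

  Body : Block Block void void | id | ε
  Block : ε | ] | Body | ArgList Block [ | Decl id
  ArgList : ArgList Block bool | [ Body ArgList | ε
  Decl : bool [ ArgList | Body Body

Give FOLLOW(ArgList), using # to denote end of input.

{ [, ], bool, id, void }

In Block : ArgList Block [: add FIRST(Block [) = { [, ], bool, id, void }.
In ArgList : ArgList Block bool: add FIRST(Block bool) = { [, ], bool, id, void }.
In ArgList : [ Body ArgList: ArgList is at the end, add FOLLOW(ArgList) = { [, ], bool, id, void }.
In Decl : bool [ ArgList: ArgList is at the end, add FOLLOW(Decl) = { id }.
Union: FOLLOW(ArgList) = { [, ], bool, id, void }.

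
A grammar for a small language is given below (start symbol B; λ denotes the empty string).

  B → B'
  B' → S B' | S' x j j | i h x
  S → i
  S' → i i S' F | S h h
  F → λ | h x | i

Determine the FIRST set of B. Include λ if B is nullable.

From B → B': add FIRST(B') = { i }.
Union: FIRST(B) = { i }.

{ i }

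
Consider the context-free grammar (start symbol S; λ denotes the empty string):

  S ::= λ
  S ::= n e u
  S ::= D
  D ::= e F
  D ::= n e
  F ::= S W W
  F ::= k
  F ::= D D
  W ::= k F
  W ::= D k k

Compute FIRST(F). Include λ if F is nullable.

{ e, k, n }

From F ::= S W W: S nullable, take FIRST(S) ∪ FIRST(W) = { e, k, n }.
F ::= k contributes {k}.
From F ::= D D: add FIRST(D) = { e, n }.
Union: FIRST(F) = { e, k, n }.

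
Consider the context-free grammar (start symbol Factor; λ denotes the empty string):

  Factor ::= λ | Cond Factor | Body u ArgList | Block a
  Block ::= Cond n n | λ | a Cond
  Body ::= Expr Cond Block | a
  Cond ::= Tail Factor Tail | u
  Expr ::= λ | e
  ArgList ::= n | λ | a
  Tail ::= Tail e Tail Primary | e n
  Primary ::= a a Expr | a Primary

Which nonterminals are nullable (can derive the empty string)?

{ ArgList, Block, Expr, Factor }

Directly nullable (have an λ-production): Factor, Block, Expr, ArgList.
No other nonterminal has a production whose RHS symbols are all nullable.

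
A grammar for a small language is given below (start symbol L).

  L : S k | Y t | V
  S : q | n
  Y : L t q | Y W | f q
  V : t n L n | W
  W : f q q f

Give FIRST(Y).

From Y : L t q: add FIRST(L) = { f, n, q, t }.
From Y : Y W: add FIRST(Y) = { f, n, q, t }.
Y : f q contributes {f}.
Union: FIRST(Y) = { f, n, q, t }.

{ f, n, q, t }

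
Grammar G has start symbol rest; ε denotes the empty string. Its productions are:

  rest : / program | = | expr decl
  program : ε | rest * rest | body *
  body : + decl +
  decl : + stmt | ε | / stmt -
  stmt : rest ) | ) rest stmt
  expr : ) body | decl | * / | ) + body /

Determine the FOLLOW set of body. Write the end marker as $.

In program : body *: add FIRST(*) = { * }.
In expr : ) body: body is at the end, add FOLLOW(expr) = { $, ), *, +, /, = }.
In expr : ) + body /: add FIRST(/) = { / }.
Union: FOLLOW(body) = { $, ), *, +, /, = }.

{ $, ), *, +, /, = }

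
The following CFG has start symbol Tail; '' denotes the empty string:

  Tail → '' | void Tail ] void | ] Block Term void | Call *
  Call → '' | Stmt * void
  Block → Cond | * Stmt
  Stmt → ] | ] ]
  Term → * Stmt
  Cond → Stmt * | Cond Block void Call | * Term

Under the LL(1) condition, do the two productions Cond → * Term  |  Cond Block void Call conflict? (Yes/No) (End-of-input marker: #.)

FIRST(* Term) = { * } and FIRST(Cond Block void Call) = { *, ] }.
Both contain *, so the two alternatives are not disjoint — LL(1) conflict.

Yes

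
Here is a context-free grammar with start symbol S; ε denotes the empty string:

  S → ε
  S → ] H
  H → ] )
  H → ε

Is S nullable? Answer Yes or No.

S has an ε-production, so S ⇒ ε.

Yes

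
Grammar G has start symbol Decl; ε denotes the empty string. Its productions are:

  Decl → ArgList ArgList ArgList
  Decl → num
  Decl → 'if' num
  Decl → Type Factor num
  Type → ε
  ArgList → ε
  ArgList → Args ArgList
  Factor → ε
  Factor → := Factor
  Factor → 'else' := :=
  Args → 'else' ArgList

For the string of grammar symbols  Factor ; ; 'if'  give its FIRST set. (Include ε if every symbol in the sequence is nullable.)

Add FIRST(Factor)\{ε} = { 'else', := }; Factor is nullable, continue.
; is a terminal; add {;} and stop.

{ 'else', :=, ; }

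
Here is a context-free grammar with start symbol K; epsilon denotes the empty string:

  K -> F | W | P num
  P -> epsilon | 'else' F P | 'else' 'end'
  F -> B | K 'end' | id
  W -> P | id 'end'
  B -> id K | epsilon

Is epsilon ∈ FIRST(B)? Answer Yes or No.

B has an epsilon-production, so B ⇒ epsilon.

Yes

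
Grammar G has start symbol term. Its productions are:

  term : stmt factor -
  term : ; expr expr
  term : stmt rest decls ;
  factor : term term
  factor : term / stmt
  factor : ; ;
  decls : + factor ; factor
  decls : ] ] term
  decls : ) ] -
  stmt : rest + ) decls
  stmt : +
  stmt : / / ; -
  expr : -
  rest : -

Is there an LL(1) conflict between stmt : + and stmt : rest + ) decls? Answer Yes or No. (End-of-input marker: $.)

No

FIRST(+) = { + } and FIRST(rest + ) decls) = { - }.
The FIRST sets are disjoint and neither alternative is nullable — no conflict.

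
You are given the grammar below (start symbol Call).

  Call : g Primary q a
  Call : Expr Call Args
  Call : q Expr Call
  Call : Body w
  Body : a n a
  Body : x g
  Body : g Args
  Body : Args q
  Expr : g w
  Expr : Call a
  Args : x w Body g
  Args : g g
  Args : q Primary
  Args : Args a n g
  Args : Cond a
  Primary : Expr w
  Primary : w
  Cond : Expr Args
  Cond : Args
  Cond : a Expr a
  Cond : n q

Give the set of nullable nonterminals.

{ } (none)

No nonterminal has an empty production or an RHS whose symbols are all nullable.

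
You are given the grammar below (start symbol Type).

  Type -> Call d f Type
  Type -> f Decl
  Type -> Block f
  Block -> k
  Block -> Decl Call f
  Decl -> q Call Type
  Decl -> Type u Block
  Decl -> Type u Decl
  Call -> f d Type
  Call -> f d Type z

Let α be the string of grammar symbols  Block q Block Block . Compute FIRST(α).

Add FIRST(Block) = { f, k, q }; Block is not nullable, stop.

{ f, k, q }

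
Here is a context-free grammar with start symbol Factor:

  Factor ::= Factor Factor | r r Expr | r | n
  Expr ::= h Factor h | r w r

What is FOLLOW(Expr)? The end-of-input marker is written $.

In Factor ::= r r Expr: Expr is at the end, add FOLLOW(Factor) = { $, h, n, r }.
Union: FOLLOW(Expr) = { $, h, n, r }.

{ $, h, n, r }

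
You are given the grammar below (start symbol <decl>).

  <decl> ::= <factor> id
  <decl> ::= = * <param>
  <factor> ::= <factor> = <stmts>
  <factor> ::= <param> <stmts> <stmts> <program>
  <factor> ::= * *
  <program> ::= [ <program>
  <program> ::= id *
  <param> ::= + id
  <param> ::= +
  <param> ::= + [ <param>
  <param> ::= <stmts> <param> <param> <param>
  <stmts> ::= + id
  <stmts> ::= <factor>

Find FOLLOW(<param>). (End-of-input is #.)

In <decl> ::= = * <param>: <param> is at the end, add FOLLOW(<decl>) = { # }.
In <factor> ::= <param> <stmts> <stmts> <program>: add FIRST(<stmts> <stmts> <program>) = { *, + }.
In <param> ::= + [ <param>: <param> is at the end, add FOLLOW(<param>) = { #, *, + }.
In <param> ::= <stmts> <param> <param> <param>: add FIRST(<param> <param>) = { *, + }.
In <param> ::= <stmts> <param> <param> <param>: add FIRST(<param>) = { *, + }.
In <param> ::= <stmts> <param> <param> <param>: <param> is at the end, add FOLLOW(<param>) = { #, *, + }.
Union: FOLLOW(<param>) = { #, *, + }.

{ #, *, + }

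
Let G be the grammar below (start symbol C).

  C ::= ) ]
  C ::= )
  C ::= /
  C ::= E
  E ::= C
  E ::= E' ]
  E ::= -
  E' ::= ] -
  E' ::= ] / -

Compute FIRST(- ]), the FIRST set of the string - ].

{ - }

- is a terminal; add {-} and stop.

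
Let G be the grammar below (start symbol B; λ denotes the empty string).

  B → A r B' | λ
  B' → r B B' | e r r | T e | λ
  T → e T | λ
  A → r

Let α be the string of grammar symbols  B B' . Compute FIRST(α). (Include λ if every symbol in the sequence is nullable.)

Add FIRST(B)\{λ} = { r }; B is nullable, continue.
Add FIRST(B')\{λ} = { e, r }; B' is nullable, continue.
Every symbol is nullable, so include λ.

{ e, r, λ }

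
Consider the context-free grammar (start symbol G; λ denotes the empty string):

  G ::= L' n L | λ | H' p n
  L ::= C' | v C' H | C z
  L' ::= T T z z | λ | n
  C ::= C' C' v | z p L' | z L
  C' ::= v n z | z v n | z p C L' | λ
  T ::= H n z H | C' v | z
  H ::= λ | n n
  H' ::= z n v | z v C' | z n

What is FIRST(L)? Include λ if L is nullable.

{ v, z, λ }

From L ::= C': add FIRST(C') = { v, z, λ } (including λ since C' is nullable).
L ::= v C' H contributes {v}.
From L ::= C z: add FIRST(C) = { v, z }.
Union: FIRST(L) = { v, z, λ }.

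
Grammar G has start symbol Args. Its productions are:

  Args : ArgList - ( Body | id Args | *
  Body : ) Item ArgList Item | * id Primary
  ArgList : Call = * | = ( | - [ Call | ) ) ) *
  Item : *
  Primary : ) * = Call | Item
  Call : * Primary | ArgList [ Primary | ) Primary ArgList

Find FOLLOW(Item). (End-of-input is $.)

In Body : ) Item ArgList Item: add FIRST(ArgList Item) = { ), *, -, = }.
In Body : ) Item ArgList Item: Item is at the end, add FOLLOW(Body) = { $ }.
In Primary : Item: Item is at the end, add FOLLOW(Primary) = { $, ), *, -, =, [ }.
Union: FOLLOW(Item) = { $, ), *, -, =, [ }.

{ $, ), *, -, =, [ }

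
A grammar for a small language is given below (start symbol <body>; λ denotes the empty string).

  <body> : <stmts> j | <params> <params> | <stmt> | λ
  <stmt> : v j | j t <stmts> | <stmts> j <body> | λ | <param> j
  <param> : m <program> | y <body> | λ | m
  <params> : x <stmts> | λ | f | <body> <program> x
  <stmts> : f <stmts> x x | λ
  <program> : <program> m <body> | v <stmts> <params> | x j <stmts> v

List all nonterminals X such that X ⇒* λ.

{ <body>, <param>, <params>, <stmt>, <stmts> }

Directly nullable (have an λ-production): <body>, <stmt>, <param>, <params>, <stmts>.
No other nonterminal has a production whose RHS symbols are all nullable.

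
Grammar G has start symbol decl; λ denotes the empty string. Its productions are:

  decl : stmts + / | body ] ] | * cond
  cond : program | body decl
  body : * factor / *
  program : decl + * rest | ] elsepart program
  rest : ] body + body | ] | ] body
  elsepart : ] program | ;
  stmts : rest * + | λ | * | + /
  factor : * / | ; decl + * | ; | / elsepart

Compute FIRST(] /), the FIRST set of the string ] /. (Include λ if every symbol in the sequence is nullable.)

{ ] }

] is a terminal; add {]} and stop.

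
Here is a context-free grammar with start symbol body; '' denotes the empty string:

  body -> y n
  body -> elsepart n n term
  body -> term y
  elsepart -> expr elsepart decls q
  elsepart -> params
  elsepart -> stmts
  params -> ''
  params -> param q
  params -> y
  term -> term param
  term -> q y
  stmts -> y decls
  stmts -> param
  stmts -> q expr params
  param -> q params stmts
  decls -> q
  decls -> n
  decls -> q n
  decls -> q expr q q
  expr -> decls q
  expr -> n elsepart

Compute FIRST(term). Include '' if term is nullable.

{ q }

From term -> term param: add FIRST(term) = { q }.
term -> q y contributes {q}.
Union: FIRST(term) = { q }.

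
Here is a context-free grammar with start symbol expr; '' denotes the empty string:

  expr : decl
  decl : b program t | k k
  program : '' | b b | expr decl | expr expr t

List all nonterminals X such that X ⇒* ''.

{ program }

Directly nullable (have an ''-production): program.
No other nonterminal has a production whose RHS symbols are all nullable.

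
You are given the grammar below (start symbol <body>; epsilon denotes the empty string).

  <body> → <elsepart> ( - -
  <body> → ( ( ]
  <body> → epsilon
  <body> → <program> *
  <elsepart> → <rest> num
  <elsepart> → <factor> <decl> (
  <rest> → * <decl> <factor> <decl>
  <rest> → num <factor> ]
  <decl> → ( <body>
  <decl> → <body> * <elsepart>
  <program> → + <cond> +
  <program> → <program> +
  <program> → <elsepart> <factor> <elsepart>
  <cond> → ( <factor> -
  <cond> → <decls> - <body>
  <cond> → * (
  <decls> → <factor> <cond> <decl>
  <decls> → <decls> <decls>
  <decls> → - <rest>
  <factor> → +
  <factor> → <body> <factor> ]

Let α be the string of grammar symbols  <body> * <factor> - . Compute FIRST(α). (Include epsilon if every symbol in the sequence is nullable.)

{ (, *, +, num }

Add FIRST(<body>)\{epsilon} = { (, *, +, num }; <body> is nullable, continue.
* is a terminal; add {*} and stop.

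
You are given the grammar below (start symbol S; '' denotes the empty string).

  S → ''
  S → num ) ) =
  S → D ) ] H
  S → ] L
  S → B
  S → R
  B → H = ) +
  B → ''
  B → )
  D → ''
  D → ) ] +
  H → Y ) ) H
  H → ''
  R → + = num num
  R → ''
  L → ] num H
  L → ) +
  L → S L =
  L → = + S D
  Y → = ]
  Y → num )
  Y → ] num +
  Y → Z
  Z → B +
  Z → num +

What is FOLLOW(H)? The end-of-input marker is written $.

In S → D ) ] H: H is at the end, add FOLLOW(S) = { $, ), +, =, ], num }.
In B → H = ) +: add FIRST(= ) +) = { = }.
In H → Y ) ) H: H is at the end, add FOLLOW(H) = { $, ), +, =, ], num }.
In L → ] num H: H is at the end, add FOLLOW(L) = { $, ), +, =, ], num }.
Union: FOLLOW(H) = { $, ), +, =, ], num }.

{ $, ), +, =, ], num }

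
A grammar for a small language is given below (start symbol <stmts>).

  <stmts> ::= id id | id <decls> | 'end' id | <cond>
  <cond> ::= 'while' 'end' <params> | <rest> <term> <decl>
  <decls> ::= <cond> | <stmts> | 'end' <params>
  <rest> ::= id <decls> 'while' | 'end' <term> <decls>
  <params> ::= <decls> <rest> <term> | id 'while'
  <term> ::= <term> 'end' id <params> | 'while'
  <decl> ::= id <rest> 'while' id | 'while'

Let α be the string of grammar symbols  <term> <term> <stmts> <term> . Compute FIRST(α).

{ 'while' }

Add FIRST(<term>) = { 'while' }; <term> is not nullable, stop.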